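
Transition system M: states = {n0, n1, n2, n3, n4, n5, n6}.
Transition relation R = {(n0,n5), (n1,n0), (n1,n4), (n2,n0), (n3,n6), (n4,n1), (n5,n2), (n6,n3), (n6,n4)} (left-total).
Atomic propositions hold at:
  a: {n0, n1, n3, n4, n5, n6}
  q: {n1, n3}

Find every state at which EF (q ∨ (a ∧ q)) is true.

Sat(a ∧ q) = {n1, n3}
Sat(q ∨ (a ∧ q)) = {n1, n3}
EF (q ∨ (a ∧ q)): least fixpoint, start Z0 = {n1, n3}, add states with some successor in Z. Z1 = {n1, n3, n4, n6}; fixed.
Sat(EF (q ∨ (a ∧ q))) = {n1, n3, n4, n6}

{n1, n3, n4, n6}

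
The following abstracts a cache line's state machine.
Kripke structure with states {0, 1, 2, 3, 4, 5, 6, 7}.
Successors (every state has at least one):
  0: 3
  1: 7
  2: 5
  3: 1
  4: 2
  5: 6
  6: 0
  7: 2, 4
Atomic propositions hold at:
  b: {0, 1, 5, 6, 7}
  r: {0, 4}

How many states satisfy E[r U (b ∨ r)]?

6

Sat(b ∨ r) = {0, 1, 4, 5, 6, 7}
E[r U (b ∨ r)]: least fixpoint, start Z0 = Sat((b ∨ r)) = {0, 1, 4, 5, 6, 7}, add states in Sat(r) with some successor in Z. Already a fixed point.
Sat(E[r U (b ∨ r)]) = {0, 1, 4, 5, 6, 7}
|Sat(E[r U (b ∨ r)])| = |{0, 1, 4, 5, 6, 7}| = 6.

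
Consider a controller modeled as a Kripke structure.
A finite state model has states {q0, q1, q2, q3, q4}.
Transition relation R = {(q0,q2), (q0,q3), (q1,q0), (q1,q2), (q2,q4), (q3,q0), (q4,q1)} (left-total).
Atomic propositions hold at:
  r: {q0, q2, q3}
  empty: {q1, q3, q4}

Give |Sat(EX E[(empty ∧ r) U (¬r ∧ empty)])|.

Sat(empty ∧ r) = {q3}
Sat(¬r) = {q1, q4}
Sat(¬r ∧ empty) = {q1, q4}
E[(empty ∧ r) U (¬r ∧ empty)]: least fixpoint, start Z0 = Sat((¬r ∧ empty)) = {q1, q4}, add states in Sat(empty ∧ r) with some successor in Z. Already a fixed point.
Sat(E[(empty ∧ r) U (¬r ∧ empty)]) = {q1, q4}
Sat(EX E[(empty ∧ r) U (¬r ∧ empty)]) = {s : some successor in {q1, q4}} = {q2, q4}
|Sat(EX E[(empty ∧ r) U (¬r ∧ empty)])| = |{q2, q4}| = 2.

2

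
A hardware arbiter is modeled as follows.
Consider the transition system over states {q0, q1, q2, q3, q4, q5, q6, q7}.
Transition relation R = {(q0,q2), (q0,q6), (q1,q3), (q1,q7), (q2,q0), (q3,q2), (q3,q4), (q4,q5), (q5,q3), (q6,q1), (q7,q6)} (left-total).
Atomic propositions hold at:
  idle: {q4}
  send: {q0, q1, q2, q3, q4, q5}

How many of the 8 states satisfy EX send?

7

Sat(EX send) = {s : some successor in {q0, q1, q2, q3, q4, q5}} = {q0, q1, q2, q3, q4, q5, q6}
|Sat(EX send)| = |{q0, q1, q2, q3, q4, q5, q6}| = 7.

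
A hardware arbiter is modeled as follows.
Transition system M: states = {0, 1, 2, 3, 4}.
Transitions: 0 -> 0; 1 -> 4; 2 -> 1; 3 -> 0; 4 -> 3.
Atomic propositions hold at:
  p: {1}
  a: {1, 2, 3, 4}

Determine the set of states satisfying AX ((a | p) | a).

Sat(a | p) = {1, 2, 3, 4}
Sat((a | p) | a) = {1, 2, 3, 4}
Sat(AX ((a | p) | a)) = {s : every successor in {1, 2, 3, 4}} = {1, 2, 4}

{1, 2, 4}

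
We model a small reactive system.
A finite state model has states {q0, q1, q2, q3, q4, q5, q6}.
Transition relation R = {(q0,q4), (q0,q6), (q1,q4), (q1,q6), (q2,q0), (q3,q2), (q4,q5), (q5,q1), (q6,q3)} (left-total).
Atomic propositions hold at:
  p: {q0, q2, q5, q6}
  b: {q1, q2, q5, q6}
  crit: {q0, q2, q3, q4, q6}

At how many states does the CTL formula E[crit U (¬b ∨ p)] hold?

6

Sat(¬b) = {q0, q3, q4}
Sat(¬b ∨ p) = {q0, q2, q3, q4, q5, q6}
E[crit U (¬b ∨ p)]: least fixpoint, start Z0 = Sat((¬b ∨ p)) = {q0, q2, q3, q4, q5, q6}, add states in Sat(crit) with some successor in Z. Already a fixed point.
Sat(E[crit U (¬b ∨ p)]) = {q0, q2, q3, q4, q5, q6}
|Sat(E[crit U (¬b ∨ p)])| = |{q0, q2, q3, q4, q5, q6}| = 6.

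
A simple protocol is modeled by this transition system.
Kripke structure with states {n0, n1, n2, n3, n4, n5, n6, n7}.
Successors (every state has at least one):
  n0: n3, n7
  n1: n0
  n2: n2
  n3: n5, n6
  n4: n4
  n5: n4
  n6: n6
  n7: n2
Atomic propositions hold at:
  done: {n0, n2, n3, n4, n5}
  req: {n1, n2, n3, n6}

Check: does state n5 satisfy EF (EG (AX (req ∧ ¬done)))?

No

Sat(¬done) = {n1, n6, n7}
Sat(req ∧ ¬done) = {n1, n6}
Sat(AX (req ∧ ¬done)) = {s : every successor in {n1, n6}} = {n6}
EG (AX (req ∧ ¬done)): greatest fixpoint, start Z0 = {n6}, keep only states in Sat with some successor in Z. Already a fixed point.
Sat(EG (AX (req ∧ ¬done))) = {n6}
EF (EG (AX (req ∧ ¬done))): least fixpoint, start Z0 = {n6}, add states with some successor in Z. Z1 = {n3, n6}; Z2 = {n0, n3, n6}; Z3 = {n0, n1, n3, n6}; fixed.
Sat(EF (EG (AX (req ∧ ¬done)))) = {n0, n1, n3, n6}
n5 ∉ Sat(EF (EG (AX (req ∧ ¬done)))) = {n0, n1, n3, n6}, so the formula does not hold at n5.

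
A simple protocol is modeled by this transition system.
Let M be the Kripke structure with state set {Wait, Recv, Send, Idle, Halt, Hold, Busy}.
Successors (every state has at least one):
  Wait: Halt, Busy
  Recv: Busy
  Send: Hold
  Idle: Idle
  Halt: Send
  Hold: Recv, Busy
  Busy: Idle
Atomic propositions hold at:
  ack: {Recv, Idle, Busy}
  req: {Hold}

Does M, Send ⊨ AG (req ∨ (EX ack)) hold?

No

Sat(EX ack) = {s : some successor in {Recv, Idle, Busy}} = {Wait, Recv, Idle, Hold, Busy}
Sat(req ∨ (EX ack)) = {Wait, Recv, Idle, Hold, Busy}
AG (req ∨ (EX ack)): greatest fixpoint, start Z0 = {Wait, Recv, Idle, Hold, Busy}, keep only states in Sat with every successor in Z. Z1 = {Recv, Idle, Hold, Busy}; fixed.
Sat(AG (req ∨ (EX ack))) = {Recv, Idle, Hold, Busy}
Send ∉ Sat(AG (req ∨ (EX ack))) = {Recv, Idle, Hold, Busy}, so the formula does not hold at Send.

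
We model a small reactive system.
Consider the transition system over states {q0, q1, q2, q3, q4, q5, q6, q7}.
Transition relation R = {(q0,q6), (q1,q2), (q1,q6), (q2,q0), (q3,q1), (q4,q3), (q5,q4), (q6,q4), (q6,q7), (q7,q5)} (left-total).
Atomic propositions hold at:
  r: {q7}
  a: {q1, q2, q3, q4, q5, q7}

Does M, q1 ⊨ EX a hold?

Yes

Sat(EX a) = {s : some successor in {q1, q2, q3, q4, q5, q7}} = {q1, q3, q4, q5, q6, q7}
q1 ∈ Sat(EX a) = {q1, q3, q4, q5, q6, q7}, so the formula holds at q1.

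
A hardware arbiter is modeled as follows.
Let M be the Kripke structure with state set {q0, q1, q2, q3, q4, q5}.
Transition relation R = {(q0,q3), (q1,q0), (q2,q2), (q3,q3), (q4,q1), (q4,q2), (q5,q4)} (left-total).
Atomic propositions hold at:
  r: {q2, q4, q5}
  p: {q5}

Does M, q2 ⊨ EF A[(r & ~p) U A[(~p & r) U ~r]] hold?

Sat(~p) = {q0, q1, q2, q3, q4}
Sat(r & ~p) = {q2, q4}
Sat(~p & r) = {q2, q4}
Sat(~r) = {q0, q1, q3}
A[(~p & r) U ~r]: least fixpoint, start Z0 = Sat(~r) = {q0, q1, q3}, add states in Sat(~p & r) with every successor in Z. Already a fixed point.
Sat(A[(~p & r) U ~r]) = {q0, q1, q3}
A[(r & ~p) U A[(~p & r) U ~r]]: least fixpoint, start Z0 = Sat(A[(~p & r) U ~r]) = {q0, q1, q3}, add states in Sat(r & ~p) with every successor in Z. Already a fixed point.
Sat(A[(r & ~p) U A[(~p & r) U ~r]]) = {q0, q1, q3}
EF A[(r & ~p) U A[(~p & r) U ~r]]: least fixpoint, start Z0 = {q0, q1, q3}, add states with some successor in Z. Z1 = {q0, q1, q3, q4}; Z2 = {q0, q1, q3, q4, q5}; fixed.
Sat(EF A[(r & ~p) U A[(~p & r) U ~r]]) = {q0, q1, q3, q4, q5}
q2 ∉ Sat(EF A[(r & ~p) U A[(~p & r) U ~r]]) = {q0, q1, q3, q4, q5}, so the formula does not hold at q2.

No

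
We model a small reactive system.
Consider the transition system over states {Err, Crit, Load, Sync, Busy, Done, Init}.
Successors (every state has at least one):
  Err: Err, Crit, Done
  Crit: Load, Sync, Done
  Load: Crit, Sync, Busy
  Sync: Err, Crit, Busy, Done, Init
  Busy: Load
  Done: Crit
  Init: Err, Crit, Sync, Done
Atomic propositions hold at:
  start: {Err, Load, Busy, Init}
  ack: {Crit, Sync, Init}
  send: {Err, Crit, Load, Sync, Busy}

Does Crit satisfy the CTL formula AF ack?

Yes

AF ack: least fixpoint, start Z0 = {Crit, Sync, Init}, add states with every successor in Z. Z1 = {Crit, Sync, Done, Init}; fixed.
Sat(AF ack) = {Crit, Sync, Done, Init}
Crit ∈ Sat(AF ack) = {Crit, Sync, Done, Init}, so the formula holds at Crit.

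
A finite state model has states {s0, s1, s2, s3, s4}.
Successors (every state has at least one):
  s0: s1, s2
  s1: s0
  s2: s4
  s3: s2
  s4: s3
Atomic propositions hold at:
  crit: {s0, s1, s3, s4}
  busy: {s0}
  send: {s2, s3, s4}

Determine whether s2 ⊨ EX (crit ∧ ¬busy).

Yes

Sat(¬busy) = {s1, s2, s3, s4}
Sat(crit ∧ ¬busy) = {s1, s3, s4}
Sat(EX (crit ∧ ¬busy)) = {s : some successor in {s1, s3, s4}} = {s0, s2, s4}
s2 ∈ Sat(EX (crit ∧ ¬busy)) = {s0, s2, s4}, so the formula holds at s2.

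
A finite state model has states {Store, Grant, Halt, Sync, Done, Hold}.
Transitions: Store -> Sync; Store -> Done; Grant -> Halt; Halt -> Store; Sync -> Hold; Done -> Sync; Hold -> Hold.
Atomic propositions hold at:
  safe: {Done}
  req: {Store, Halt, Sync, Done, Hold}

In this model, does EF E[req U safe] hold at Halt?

Yes

E[req U safe]: least fixpoint, start Z0 = Sat(safe) = {Done}, add states in Sat(req) with some successor in Z. Z1 = {Store, Done}; Z2 = {Store, Halt, Done}; fixed.
Sat(E[req U safe]) = {Store, Halt, Done}
EF E[req U safe]: least fixpoint, start Z0 = {Store, Halt, Done}, add states with some successor in Z. Z1 = {Store, Grant, Halt, Done}; fixed.
Sat(EF E[req U safe]) = {Store, Grant, Halt, Done}
Halt ∈ Sat(EF E[req U safe]) = {Store, Grant, Halt, Done}, so the formula holds at Halt.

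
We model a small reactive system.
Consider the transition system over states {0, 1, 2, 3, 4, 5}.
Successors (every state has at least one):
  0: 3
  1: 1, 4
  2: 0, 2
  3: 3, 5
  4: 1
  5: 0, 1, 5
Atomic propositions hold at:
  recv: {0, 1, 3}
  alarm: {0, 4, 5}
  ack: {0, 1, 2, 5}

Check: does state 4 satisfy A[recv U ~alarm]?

No

Sat(~alarm) = {1, 2, 3}
A[recv U ~alarm]: least fixpoint, start Z0 = Sat(~alarm) = {1, 2, 3}, add states in Sat(recv) with every successor in Z. Z1 = {0, 1, 2, 3}; fixed.
Sat(A[recv U ~alarm]) = {0, 1, 2, 3}
4 ∉ Sat(A[recv U ~alarm]) = {0, 1, 2, 3}, so the formula does not hold at 4.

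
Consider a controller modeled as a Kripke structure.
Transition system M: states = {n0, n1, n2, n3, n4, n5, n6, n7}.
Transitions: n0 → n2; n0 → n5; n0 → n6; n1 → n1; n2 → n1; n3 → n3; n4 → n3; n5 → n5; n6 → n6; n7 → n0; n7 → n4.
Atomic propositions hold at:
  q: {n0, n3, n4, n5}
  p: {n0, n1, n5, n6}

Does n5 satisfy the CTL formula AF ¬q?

Sat(¬q) = {n1, n2, n6, n7}
AF ¬q: least fixpoint, start Z0 = {n1, n2, n6, n7}, add states with every successor in Z. Already a fixed point.
Sat(AF ¬q) = {n1, n2, n6, n7}
n5 ∉ Sat(AF ¬q) = {n1, n2, n6, n7}, so the formula does not hold at n5.

No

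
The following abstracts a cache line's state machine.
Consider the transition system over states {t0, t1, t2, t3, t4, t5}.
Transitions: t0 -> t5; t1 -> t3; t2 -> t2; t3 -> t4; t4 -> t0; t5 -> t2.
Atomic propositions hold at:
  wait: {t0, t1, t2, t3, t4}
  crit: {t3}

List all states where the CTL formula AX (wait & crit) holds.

{t1}

Sat(wait & crit) = {t3}
Sat(AX (wait & crit)) = {s : every successor in {t3}} = {t1}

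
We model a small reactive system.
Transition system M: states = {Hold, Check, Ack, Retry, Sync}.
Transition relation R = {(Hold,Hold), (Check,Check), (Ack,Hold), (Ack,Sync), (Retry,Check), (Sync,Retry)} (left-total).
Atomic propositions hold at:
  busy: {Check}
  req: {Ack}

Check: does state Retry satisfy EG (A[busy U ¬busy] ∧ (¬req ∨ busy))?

No

Sat(¬busy) = {Hold, Ack, Retry, Sync}
A[busy U ¬busy]: least fixpoint, start Z0 = Sat(¬busy) = {Hold, Ack, Retry, Sync}, add states in Sat(busy) with every successor in Z. Already a fixed point.
Sat(A[busy U ¬busy]) = {Hold, Ack, Retry, Sync}
Sat(¬req) = {Hold, Check, Retry, Sync}
Sat(¬req ∨ busy) = {Hold, Check, Retry, Sync}
Sat(A[busy U ¬busy] ∧ (¬req ∨ busy)) = {Hold, Retry, Sync}
EG (A[busy U ¬busy] ∧ (¬req ∨ busy)): greatest fixpoint, start Z0 = {Hold, Retry, Sync}, keep only states in Sat with some successor in Z. Z1 = {Hold, Sync}; Z2 = {Hold}; fixed.
Sat(EG (A[busy U ¬busy] ∧ (¬req ∨ busy))) = {Hold}
Retry ∉ Sat(EG (A[busy U ¬busy] ∧ (¬req ∨ busy))) = {Hold}, so the formula does not hold at Retry.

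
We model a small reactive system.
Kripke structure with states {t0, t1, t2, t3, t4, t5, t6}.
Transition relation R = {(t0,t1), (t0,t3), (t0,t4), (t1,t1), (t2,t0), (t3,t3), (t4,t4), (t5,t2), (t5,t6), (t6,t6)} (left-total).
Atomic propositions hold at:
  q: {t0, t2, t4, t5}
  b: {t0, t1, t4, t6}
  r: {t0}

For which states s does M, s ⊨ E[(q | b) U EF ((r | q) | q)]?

Sat(q | b) = {t0, t1, t2, t4, t5, t6}
Sat(r | q) = {t0, t2, t4, t5}
Sat((r | q) | q) = {t0, t2, t4, t5}
EF ((r | q) | q): least fixpoint, start Z0 = {t0, t2, t4, t5}, add states with some successor in Z. Already a fixed point.
Sat(EF ((r | q) | q)) = {t0, t2, t4, t5}
E[(q | b) U EF ((r | q) | q)]: least fixpoint, start Z0 = Sat(EF ((r | q) | q)) = {t0, t2, t4, t5}, add states in Sat(q | b) with some successor in Z. Already a fixed point.
Sat(E[(q | b) U EF ((r | q) | q)]) = {t0, t2, t4, t5}

{t0, t2, t4, t5}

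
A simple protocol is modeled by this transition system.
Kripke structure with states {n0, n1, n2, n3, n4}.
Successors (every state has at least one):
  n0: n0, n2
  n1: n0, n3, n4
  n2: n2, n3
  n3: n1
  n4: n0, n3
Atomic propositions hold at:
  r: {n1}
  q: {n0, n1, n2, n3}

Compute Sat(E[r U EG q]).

{n0, n1, n2, n3}

EG q: greatest fixpoint, start Z0 = {n0, n1, n2, n3}, keep only states in Sat with some successor in Z. Already a fixed point.
Sat(EG q) = {n0, n1, n2, n3}
E[r U EG q]: least fixpoint, start Z0 = Sat(EG q) = {n0, n1, n2, n3}, add states in Sat(r) with some successor in Z. Already a fixed point.
Sat(E[r U EG q]) = {n0, n1, n2, n3}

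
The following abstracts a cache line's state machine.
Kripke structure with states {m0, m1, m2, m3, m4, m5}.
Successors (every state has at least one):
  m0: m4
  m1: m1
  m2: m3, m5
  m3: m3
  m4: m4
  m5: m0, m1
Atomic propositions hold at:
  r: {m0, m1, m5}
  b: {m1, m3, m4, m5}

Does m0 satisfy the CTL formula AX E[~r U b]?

Sat(~r) = {m2, m3, m4}
E[~r U b]: least fixpoint, start Z0 = Sat(b) = {m1, m3, m4, m5}, add states in Sat(~r) with some successor in Z. Z1 = {m1, m2, m3, m4, m5}; fixed.
Sat(E[~r U b]) = {m1, m2, m3, m4, m5}
Sat(AX E[~r U b]) = {s : every successor in {m1, m2, m3, m4, m5}} = {m0, m1, m2, m3, m4}
m0 ∈ Sat(AX E[~r U b]) = {m0, m1, m2, m3, m4}, so the formula holds at m0.

Yes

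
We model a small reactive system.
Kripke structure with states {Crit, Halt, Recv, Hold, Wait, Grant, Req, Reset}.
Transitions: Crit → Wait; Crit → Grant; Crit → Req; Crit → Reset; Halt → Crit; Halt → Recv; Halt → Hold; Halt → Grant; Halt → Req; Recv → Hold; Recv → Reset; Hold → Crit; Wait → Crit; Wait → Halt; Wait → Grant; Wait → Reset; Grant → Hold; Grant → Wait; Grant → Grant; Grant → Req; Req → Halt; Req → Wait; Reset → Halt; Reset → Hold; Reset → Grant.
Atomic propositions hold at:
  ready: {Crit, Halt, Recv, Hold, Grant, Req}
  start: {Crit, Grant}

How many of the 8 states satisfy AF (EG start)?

EG start: greatest fixpoint, start Z0 = {Crit, Grant}, keep only states in Sat with some successor in Z. Already a fixed point.
Sat(EG start) = {Crit, Grant}
AF (EG start): least fixpoint, start Z0 = {Crit, Grant}, add states with every successor in Z. Z1 = {Crit, Hold, Grant}; fixed.
Sat(AF (EG start)) = {Crit, Hold, Grant}
|Sat(AF (EG start))| = |{Crit, Hold, Grant}| = 3.

3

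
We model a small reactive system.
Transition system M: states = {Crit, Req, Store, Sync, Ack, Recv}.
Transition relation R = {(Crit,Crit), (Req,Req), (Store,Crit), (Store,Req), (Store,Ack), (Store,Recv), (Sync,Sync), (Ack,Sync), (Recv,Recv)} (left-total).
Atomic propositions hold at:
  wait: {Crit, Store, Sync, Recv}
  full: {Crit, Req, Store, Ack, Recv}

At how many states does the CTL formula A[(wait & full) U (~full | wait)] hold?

4

Sat(wait & full) = {Crit, Store, Recv}
Sat(~full) = {Sync}
Sat(~full | wait) = {Crit, Store, Sync, Recv}
A[(wait & full) U (~full | wait)]: least fixpoint, start Z0 = Sat((~full | wait)) = {Crit, Store, Sync, Recv}, add states in Sat(wait & full) with every successor in Z. Already a fixed point.
Sat(A[(wait & full) U (~full | wait)]) = {Crit, Store, Sync, Recv}
|Sat(A[(wait & full) U (~full | wait)])| = |{Crit, Store, Sync, Recv}| = 4.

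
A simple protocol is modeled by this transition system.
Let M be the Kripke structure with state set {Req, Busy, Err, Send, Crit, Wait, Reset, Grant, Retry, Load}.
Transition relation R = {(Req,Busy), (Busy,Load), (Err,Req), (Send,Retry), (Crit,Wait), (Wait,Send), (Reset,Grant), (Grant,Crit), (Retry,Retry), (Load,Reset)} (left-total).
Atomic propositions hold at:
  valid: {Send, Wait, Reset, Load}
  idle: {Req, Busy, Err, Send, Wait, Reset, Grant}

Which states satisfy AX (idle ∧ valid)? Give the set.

{Crit, Wait, Load}

Sat(idle ∧ valid) = {Send, Wait, Reset}
Sat(AX (idle ∧ valid)) = {s : every successor in {Send, Wait, Reset}} = {Crit, Wait, Load}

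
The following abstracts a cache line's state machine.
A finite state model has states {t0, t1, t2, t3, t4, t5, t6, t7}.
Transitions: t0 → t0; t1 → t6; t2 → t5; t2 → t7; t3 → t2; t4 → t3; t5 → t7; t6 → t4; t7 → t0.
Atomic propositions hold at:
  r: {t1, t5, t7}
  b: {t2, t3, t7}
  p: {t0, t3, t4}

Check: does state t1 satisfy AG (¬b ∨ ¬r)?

Sat(¬b) = {t0, t1, t4, t5, t6}
Sat(¬r) = {t0, t2, t3, t4, t6}
Sat(¬b ∨ ¬r) = {t0, t1, t2, t3, t4, t5, t6}
AG (¬b ∨ ¬r): greatest fixpoint, start Z0 = {t0, t1, t2, t3, t4, t5, t6}, keep only states in Sat with every successor in Z. Z1 = {t0, t1, t3, t4, t6}; Z2 = {t0, t1, t4, t6}; Z3 = {t0, t1, t6}; Z4 = {t0, t1}; Z5 = {t0}; fixed.
Sat(AG (¬b ∨ ¬r)) = {t0}
t1 ∉ Sat(AG (¬b ∨ ¬r)) = {t0}, so the formula does not hold at t1.

No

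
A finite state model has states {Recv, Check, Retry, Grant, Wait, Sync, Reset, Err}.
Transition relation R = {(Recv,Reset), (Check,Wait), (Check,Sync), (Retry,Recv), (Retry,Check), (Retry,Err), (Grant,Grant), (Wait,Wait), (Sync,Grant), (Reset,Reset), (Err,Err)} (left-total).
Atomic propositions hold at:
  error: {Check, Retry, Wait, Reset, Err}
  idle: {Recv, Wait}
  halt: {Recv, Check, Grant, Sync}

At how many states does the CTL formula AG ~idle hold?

4

Sat(~idle) = {Check, Retry, Grant, Sync, Reset, Err}
AG ~idle: greatest fixpoint, start Z0 = {Check, Retry, Grant, Sync, Reset, Err}, keep only states in Sat with every successor in Z. Z1 = {Grant, Sync, Reset, Err}; fixed.
Sat(AG ~idle) = {Grant, Sync, Reset, Err}
|Sat(AG ~idle)| = |{Grant, Sync, Reset, Err}| = 4.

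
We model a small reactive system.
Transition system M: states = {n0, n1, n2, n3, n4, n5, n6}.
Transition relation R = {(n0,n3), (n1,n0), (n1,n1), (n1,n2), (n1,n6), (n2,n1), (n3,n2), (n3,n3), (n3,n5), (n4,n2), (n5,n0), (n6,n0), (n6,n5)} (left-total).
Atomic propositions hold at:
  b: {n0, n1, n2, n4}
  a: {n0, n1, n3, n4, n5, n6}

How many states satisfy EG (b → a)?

Sat(b → a) = {n0, n1, n3, n4, n5, n6}
EG (b → a): greatest fixpoint, start Z0 = {n0, n1, n3, n4, n5, n6}, keep only states in Sat with some successor in Z. Z1 = {n0, n1, n3, n5, n6}; fixed.
Sat(EG (b → a)) = {n0, n1, n3, n5, n6}
|Sat(EG (b → a))| = |{n0, n1, n3, n5, n6}| = 5.

5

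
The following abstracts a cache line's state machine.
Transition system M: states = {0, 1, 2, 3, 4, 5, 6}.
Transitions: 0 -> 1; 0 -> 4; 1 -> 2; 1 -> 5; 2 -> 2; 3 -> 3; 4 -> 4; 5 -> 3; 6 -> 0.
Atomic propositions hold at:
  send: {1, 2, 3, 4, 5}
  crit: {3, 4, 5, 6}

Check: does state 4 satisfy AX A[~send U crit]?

Yes

Sat(~send) = {0, 6}
A[~send U crit]: least fixpoint, start Z0 = Sat(crit) = {3, 4, 5, 6}, add states in Sat(~send) with every successor in Z. Already a fixed point.
Sat(A[~send U crit]) = {3, 4, 5, 6}
Sat(AX A[~send U crit]) = {s : every successor in {3, 4, 5, 6}} = {3, 4, 5}
4 ∈ Sat(AX A[~send U crit]) = {3, 4, 5}, so the formula holds at 4.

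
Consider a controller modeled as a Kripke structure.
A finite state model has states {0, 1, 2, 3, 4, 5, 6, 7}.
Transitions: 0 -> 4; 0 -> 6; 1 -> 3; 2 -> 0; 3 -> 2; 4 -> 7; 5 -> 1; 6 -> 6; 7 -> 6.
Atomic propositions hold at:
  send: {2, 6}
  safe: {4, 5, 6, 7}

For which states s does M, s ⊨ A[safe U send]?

A[safe U send]: least fixpoint, start Z0 = Sat(send) = {2, 6}, add states in Sat(safe) with every successor in Z. Z1 = {2, 6, 7}; Z2 = {2, 4, 6, 7}; fixed.
Sat(A[safe U send]) = {2, 4, 6, 7}

{2, 4, 6, 7}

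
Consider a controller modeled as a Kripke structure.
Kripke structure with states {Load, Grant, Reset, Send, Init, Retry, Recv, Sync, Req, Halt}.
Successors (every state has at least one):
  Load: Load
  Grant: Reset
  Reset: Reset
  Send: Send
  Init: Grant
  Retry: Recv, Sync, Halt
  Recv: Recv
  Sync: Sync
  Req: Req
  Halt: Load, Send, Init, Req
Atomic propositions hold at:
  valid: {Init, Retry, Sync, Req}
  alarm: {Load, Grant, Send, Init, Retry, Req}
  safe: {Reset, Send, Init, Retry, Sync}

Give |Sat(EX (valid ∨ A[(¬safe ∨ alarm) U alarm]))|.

Sat(¬safe) = {Load, Grant, Recv, Req, Halt}
Sat(¬safe ∨ alarm) = {Load, Grant, Send, Init, Retry, Recv, Req, Halt}
A[(¬safe ∨ alarm) U alarm]: least fixpoint, start Z0 = Sat(alarm) = {Load, Grant, Send, Init, Retry, Req}, add states in Sat(¬safe ∨ alarm) with every successor in Z. Z1 = {Load, Grant, Send, Init, Retry, Req, Halt}; fixed.
Sat(A[(¬safe ∨ alarm) U alarm]) = {Load, Grant, Send, Init, Retry, Req, Halt}
Sat(valid ∨ A[(¬safe ∨ alarm) U alarm]) = {Load, Grant, Send, Init, Retry, Sync, Req, Halt}
Sat(EX (valid ∨ A[(¬safe ∨ alarm) U alarm])) = {s : some successor in {Load, Grant, Send, Init, Retry, Sync, Req, Halt}} = {Load, Send, Init, Retry, Sync, Req, Halt}
|Sat(EX (valid ∨ A[(¬safe ∨ alarm) U alarm]))| = |{Load, Send, Init, Retry, Sync, Req, Halt}| = 7.

7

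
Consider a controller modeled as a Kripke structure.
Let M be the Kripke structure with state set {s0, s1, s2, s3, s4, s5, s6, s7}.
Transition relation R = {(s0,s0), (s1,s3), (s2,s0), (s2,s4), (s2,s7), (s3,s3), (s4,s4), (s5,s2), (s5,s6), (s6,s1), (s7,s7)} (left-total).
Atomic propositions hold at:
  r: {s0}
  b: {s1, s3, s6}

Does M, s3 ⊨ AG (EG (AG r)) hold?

No

AG r: greatest fixpoint, start Z0 = {s0}, keep only states in Sat with every successor in Z. Already a fixed point.
Sat(AG r) = {s0}
EG (AG r): greatest fixpoint, start Z0 = {s0}, keep only states in Sat with some successor in Z. Already a fixed point.
Sat(EG (AG r)) = {s0}
AG (EG (AG r)): greatest fixpoint, start Z0 = {s0}, keep only states in Sat with every successor in Z. Already a fixed point.
Sat(AG (EG (AG r))) = {s0}
s3 ∉ Sat(AG (EG (AG r))) = {s0}, so the formula does not hold at s3.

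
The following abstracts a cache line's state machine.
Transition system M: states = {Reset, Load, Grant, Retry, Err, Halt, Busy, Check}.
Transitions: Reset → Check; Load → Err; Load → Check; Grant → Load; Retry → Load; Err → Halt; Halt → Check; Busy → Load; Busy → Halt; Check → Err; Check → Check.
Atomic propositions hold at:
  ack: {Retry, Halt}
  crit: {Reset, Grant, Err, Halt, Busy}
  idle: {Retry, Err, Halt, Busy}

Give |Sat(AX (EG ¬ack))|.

Sat(¬ack) = {Reset, Load, Grant, Err, Busy, Check}
EG ¬ack: greatest fixpoint, start Z0 = {Reset, Load, Grant, Err, Busy, Check}, keep only states in Sat with some successor in Z. Z1 = {Reset, Load, Grant, Busy, Check}; fixed.
Sat(EG ¬ack) = {Reset, Load, Grant, Busy, Check}
Sat(AX (EG ¬ack)) = {s : every successor in {Reset, Load, Grant, Busy, Check}} = {Reset, Grant, Retry, Halt}
|Sat(AX (EG ¬ack))| = |{Reset, Grant, Retry, Halt}| = 4.

4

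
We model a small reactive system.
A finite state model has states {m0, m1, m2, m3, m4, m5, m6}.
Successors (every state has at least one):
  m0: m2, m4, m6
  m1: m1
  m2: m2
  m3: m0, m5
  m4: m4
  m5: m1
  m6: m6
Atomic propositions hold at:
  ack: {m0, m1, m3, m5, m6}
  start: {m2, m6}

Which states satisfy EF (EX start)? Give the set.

{m0, m2, m3, m6}

Sat(EX start) = {s : some successor in {m2, m6}} = {m0, m2, m6}
EF (EX start): least fixpoint, start Z0 = {m0, m2, m6}, add states with some successor in Z. Z1 = {m0, m2, m3, m6}; fixed.
Sat(EF (EX start)) = {m0, m2, m3, m6}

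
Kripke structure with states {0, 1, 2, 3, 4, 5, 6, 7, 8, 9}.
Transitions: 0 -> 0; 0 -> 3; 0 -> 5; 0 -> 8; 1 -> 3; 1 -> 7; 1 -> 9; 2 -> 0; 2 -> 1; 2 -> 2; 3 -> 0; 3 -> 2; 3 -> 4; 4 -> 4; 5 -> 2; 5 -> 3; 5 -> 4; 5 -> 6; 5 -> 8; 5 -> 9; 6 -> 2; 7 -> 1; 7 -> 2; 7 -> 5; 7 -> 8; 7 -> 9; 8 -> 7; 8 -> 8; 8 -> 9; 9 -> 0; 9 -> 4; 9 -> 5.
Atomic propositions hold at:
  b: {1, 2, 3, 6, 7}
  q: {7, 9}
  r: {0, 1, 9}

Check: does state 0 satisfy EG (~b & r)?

Sat(~b) = {0, 4, 5, 8, 9}
Sat(~b & r) = {0, 9}
EG (~b & r): greatest fixpoint, start Z0 = {0, 9}, keep only states in Sat with some successor in Z. Already a fixed point.
Sat(EG (~b & r)) = {0, 9}
0 ∈ Sat(EG (~b & r)) = {0, 9}, so the formula holds at 0.

Yes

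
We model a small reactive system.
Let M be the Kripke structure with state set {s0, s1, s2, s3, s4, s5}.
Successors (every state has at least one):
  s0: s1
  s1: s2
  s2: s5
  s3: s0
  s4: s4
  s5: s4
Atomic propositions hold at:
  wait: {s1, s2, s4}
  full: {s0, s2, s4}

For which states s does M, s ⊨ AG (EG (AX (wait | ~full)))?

Sat(~full) = {s1, s3, s5}
Sat(wait | ~full) = {s1, s2, s3, s4, s5}
Sat(AX (wait | ~full)) = {s : every successor in {s1, s2, s3, s4, s5}} = {s0, s1, s2, s4, s5}
EG (AX (wait | ~full)): greatest fixpoint, start Z0 = {s0, s1, s2, s4, s5}, keep only states in Sat with some successor in Z. Already a fixed point.
Sat(EG (AX (wait | ~full))) = {s0, s1, s2, s4, s5}
AG (EG (AX (wait | ~full))): greatest fixpoint, start Z0 = {s0, s1, s2, s4, s5}, keep only states in Sat with every successor in Z. Already a fixed point.
Sat(AG (EG (AX (wait | ~full)))) = {s0, s1, s2, s4, s5}

{s0, s1, s2, s4, s5}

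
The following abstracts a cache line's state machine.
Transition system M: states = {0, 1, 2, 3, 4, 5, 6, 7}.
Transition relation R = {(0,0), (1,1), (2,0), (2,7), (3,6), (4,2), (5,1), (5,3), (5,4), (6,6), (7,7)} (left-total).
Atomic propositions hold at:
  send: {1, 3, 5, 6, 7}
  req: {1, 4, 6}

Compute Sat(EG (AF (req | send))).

Sat(req | send) = {1, 3, 4, 5, 6, 7}
AF (req | send): least fixpoint, start Z0 = {1, 3, 4, 5, 6, 7}, add states with every successor in Z. Already a fixed point.
Sat(AF (req | send)) = {1, 3, 4, 5, 6, 7}
EG (AF (req | send)): greatest fixpoint, start Z0 = {1, 3, 4, 5, 6, 7}, keep only states in Sat with some successor in Z. Z1 = {1, 3, 5, 6, 7}; fixed.
Sat(EG (AF (req | send))) = {1, 3, 5, 6, 7}

{1, 3, 5, 6, 7}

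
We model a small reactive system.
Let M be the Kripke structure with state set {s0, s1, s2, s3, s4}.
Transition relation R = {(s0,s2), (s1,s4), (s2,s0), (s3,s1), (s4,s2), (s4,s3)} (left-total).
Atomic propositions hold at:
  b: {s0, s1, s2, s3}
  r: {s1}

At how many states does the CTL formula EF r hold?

EF r: least fixpoint, start Z0 = {s1}, add states with some successor in Z. Z1 = {s1, s3}; Z2 = {s1, s3, s4}; fixed.
Sat(EF r) = {s1, s3, s4}
|Sat(EF r)| = |{s1, s3, s4}| = 3.

3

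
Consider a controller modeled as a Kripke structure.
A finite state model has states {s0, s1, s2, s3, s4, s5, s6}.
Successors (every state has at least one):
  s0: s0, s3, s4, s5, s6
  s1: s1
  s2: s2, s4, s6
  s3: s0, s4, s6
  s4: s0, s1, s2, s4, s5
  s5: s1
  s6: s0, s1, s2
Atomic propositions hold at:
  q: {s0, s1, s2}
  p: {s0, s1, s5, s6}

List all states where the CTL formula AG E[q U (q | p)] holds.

{s1, s5}

Sat(q | p) = {s0, s1, s2, s5, s6}
E[q U (q | p)]: least fixpoint, start Z0 = Sat((q | p)) = {s0, s1, s2, s5, s6}, add states in Sat(q) with some successor in Z. Already a fixed point.
Sat(E[q U (q | p)]) = {s0, s1, s2, s5, s6}
AG E[q U (q | p)]: greatest fixpoint, start Z0 = {s0, s1, s2, s5, s6}, keep only states in Sat with every successor in Z. Z1 = {s1, s5, s6}; Z2 = {s1, s5}; fixed.
Sat(AG E[q U (q | p)]) = {s1, s5}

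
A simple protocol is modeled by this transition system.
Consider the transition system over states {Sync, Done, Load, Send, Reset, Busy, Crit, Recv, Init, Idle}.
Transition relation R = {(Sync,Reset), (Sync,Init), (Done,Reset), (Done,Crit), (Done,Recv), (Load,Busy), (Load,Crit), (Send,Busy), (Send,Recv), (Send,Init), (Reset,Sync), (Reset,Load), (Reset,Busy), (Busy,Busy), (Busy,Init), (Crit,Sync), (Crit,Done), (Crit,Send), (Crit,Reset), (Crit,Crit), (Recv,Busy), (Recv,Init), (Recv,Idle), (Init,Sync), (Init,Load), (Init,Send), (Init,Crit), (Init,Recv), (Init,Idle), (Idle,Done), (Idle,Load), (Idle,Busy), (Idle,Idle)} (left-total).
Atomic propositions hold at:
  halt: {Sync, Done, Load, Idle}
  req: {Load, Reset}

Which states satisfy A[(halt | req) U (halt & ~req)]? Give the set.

Sat(halt | req) = {Sync, Done, Load, Reset, Idle}
Sat(~req) = {Sync, Done, Send, Busy, Crit, Recv, Init, Idle}
Sat(halt & ~req) = {Sync, Done, Idle}
A[(halt | req) U (halt & ~req)]: least fixpoint, start Z0 = Sat((halt & ~req)) = {Sync, Done, Idle}, add states in Sat(halt | req) with every successor in Z. Already a fixed point.
Sat(A[(halt | req) U (halt & ~req)]) = {Sync, Done, Idle}

{Sync, Done, Idle}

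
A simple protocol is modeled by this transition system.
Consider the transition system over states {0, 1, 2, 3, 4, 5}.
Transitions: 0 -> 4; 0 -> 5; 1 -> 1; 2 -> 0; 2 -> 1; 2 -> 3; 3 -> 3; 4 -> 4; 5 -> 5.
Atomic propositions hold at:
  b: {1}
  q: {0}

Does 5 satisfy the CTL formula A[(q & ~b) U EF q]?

No

Sat(~b) = {0, 2, 3, 4, 5}
Sat(q & ~b) = {0}
EF q: least fixpoint, start Z0 = {0}, add states with some successor in Z. Z1 = {0, 2}; fixed.
Sat(EF q) = {0, 2}
A[(q & ~b) U EF q]: least fixpoint, start Z0 = Sat(EF q) = {0, 2}, add states in Sat(q & ~b) with every successor in Z. Already a fixed point.
Sat(A[(q & ~b) U EF q]) = {0, 2}
5 ∉ Sat(A[(q & ~b) U EF q]) = {0, 2}, so the formula does not hold at 5.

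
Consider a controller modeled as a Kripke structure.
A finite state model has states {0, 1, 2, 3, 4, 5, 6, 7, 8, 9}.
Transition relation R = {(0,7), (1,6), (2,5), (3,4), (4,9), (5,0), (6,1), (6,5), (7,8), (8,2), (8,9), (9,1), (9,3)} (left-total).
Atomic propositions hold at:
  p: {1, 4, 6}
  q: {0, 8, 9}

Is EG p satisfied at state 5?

No

EG p: greatest fixpoint, start Z0 = {1, 4, 6}, keep only states in Sat with some successor in Z. Z1 = {1, 6}; fixed.
Sat(EG p) = {1, 6}
5 ∉ Sat(EG p) = {1, 6}, so the formula does not hold at 5.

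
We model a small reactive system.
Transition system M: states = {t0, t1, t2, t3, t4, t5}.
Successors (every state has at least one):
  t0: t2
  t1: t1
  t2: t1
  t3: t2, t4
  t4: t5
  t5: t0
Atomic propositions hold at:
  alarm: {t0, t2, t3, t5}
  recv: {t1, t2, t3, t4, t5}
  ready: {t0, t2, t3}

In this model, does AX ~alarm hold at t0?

Sat(~alarm) = {t1, t4}
Sat(AX ~alarm) = {s : every successor in {t1, t4}} = {t1, t2}
t0 ∉ Sat(AX ~alarm) = {t1, t2}, so the formula does not hold at t0.

No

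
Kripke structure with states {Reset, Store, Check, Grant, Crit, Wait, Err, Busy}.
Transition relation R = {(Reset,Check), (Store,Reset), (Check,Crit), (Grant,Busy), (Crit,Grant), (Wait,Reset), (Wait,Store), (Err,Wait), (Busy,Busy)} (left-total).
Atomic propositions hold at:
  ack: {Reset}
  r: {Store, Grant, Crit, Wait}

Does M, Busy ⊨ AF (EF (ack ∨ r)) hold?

No

Sat(ack ∨ r) = {Reset, Store, Grant, Crit, Wait}
EF (ack ∨ r): least fixpoint, start Z0 = {Reset, Store, Grant, Crit, Wait}, add states with some successor in Z. Z1 = {Reset, Store, Check, Grant, Crit, Wait, Err}; fixed.
Sat(EF (ack ∨ r)) = {Reset, Store, Check, Grant, Crit, Wait, Err}
AF (EF (ack ∨ r)): least fixpoint, start Z0 = {Reset, Store, Check, Grant, Crit, Wait, Err}, add states with every successor in Z. Already a fixed point.
Sat(AF (EF (ack ∨ r))) = {Reset, Store, Check, Grant, Crit, Wait, Err}
Busy ∉ Sat(AF (EF (ack ∨ r))) = {Reset, Store, Check, Grant, Crit, Wait, Err}, so the formula does not hold at Busy.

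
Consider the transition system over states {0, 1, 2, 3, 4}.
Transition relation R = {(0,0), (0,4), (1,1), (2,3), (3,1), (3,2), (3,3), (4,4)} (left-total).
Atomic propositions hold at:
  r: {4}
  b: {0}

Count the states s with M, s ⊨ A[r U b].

A[r U b]: least fixpoint, start Z0 = Sat(b) = {0}, add states in Sat(r) with every successor in Z. Already a fixed point.
Sat(A[r U b]) = {0}
|Sat(A[r U b])| = |{0}| = 1.

1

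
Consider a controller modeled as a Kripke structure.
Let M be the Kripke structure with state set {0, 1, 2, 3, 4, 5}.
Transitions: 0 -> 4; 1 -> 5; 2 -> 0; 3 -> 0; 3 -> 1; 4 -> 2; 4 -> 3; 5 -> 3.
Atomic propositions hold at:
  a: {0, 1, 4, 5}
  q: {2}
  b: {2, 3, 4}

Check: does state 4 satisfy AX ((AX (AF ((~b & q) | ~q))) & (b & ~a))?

Sat(~b) = {0, 1, 5}
Sat(~b & q) = ∅
Sat(~q) = {0, 1, 3, 4, 5}
Sat((~b & q) | ~q) = {0, 1, 3, 4, 5}
AF ((~b & q) | ~q): least fixpoint, start Z0 = {0, 1, 3, 4, 5}, add states with every successor in Z. Z1 = {0, 1, 2, 3, 4, 5}; fixed.
Sat(AF ((~b & q) | ~q)) = {0, 1, 2, 3, 4, 5}
Sat(AX (AF ((~b & q) | ~q))) = {s : every successor in {0, 1, 2, 3, 4, 5}} = {0, 1, 2, 3, 4, 5}
Sat(~a) = {2, 3}
Sat(b & ~a) = {2, 3}
Sat((AX (AF ((~b & q) | ~q))) & (b & ~a)) = {2, 3}
Sat(AX ((AX (AF ((~b & q) | ~q))) & (b & ~a))) = {s : every successor in {2, 3}} = {4, 5}
4 ∈ Sat(AX ((AX (AF ((~b & q) | ~q))) & (b & ~a))) = {4, 5}, so the formula holds at 4.

Yes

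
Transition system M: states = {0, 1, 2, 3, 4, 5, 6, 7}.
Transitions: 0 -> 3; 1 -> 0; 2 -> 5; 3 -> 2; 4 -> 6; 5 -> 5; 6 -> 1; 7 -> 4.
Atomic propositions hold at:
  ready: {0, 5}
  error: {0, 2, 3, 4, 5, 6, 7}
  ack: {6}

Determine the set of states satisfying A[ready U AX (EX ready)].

Sat(EX ready) = {s : some successor in {0, 5}} = {1, 2, 5}
Sat(AX (EX ready)) = {s : every successor in {1, 2, 5}} = {2, 3, 5, 6}
A[ready U AX (EX ready)]: least fixpoint, start Z0 = Sat(AX (EX ready)) = {2, 3, 5, 6}, add states in Sat(ready) with every successor in Z. Z1 = {0, 2, 3, 5, 6}; fixed.
Sat(A[ready U AX (EX ready)]) = {0, 2, 3, 5, 6}

{0, 2, 3, 5, 6}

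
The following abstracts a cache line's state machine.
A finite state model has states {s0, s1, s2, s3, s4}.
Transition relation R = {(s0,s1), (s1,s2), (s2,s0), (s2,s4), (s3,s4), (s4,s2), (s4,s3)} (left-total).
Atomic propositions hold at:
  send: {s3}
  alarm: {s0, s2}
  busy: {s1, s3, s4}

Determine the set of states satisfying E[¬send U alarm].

Sat(¬send) = {s0, s1, s2, s4}
E[¬send U alarm]: least fixpoint, start Z0 = Sat(alarm) = {s0, s2}, add states in Sat(¬send) with some successor in Z. Z1 = {s0, s1, s2, s4}; fixed.
Sat(E[¬send U alarm]) = {s0, s1, s2, s4}

{s0, s1, s2, s4}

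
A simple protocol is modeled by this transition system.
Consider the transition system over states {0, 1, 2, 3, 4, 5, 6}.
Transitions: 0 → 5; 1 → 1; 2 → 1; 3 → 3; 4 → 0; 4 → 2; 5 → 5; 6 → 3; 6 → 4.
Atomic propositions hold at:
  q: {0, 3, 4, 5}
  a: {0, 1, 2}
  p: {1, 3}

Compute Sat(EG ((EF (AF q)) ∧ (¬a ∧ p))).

AF q: least fixpoint, start Z0 = {0, 3, 4, 5}, add states with every successor in Z. Z1 = {0, 3, 4, 5, 6}; fixed.
Sat(AF q) = {0, 3, 4, 5, 6}
EF (AF q): least fixpoint, start Z0 = {0, 3, 4, 5, 6}, add states with some successor in Z. Already a fixed point.
Sat(EF (AF q)) = {0, 3, 4, 5, 6}
Sat(¬a) = {3, 4, 5, 6}
Sat(¬a ∧ p) = {3}
Sat((EF (AF q)) ∧ (¬a ∧ p)) = {3}
EG ((EF (AF q)) ∧ (¬a ∧ p)): greatest fixpoint, start Z0 = {3}, keep only states in Sat with some successor in Z. Already a fixed point.
Sat(EG ((EF (AF q)) ∧ (¬a ∧ p))) = {3}

{3}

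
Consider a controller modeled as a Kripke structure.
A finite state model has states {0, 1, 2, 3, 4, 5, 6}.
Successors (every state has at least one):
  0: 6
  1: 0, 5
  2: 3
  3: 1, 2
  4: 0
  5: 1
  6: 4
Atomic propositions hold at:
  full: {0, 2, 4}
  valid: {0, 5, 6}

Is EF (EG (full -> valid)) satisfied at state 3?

Sat(full -> valid) = {0, 1, 3, 5, 6}
EG (full -> valid): greatest fixpoint, start Z0 = {0, 1, 3, 5, 6}, keep only states in Sat with some successor in Z. Z1 = {0, 1, 3, 5}; Z2 = {1, 3, 5}; fixed.
Sat(EG (full -> valid)) = {1, 3, 5}
EF (EG (full -> valid)): least fixpoint, start Z0 = {1, 3, 5}, add states with some successor in Z. Z1 = {1, 2, 3, 5}; fixed.
Sat(EF (EG (full -> valid))) = {1, 2, 3, 5}
3 ∈ Sat(EF (EG (full -> valid))) = {1, 2, 3, 5}, so the formula holds at 3.

Yes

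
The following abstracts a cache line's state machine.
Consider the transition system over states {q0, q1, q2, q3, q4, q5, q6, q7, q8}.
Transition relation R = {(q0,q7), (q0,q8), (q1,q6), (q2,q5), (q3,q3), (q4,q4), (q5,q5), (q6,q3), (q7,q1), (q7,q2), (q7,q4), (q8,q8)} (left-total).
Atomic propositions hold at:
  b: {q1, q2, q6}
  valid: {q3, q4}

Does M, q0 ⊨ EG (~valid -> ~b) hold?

Sat(~valid) = {q0, q1, q2, q5, q6, q7, q8}
Sat(~b) = {q0, q3, q4, q5, q7, q8}
Sat(~valid -> ~b) = {q0, q3, q4, q5, q7, q8}
EG (~valid -> ~b): greatest fixpoint, start Z0 = {q0, q3, q4, q5, q7, q8}, keep only states in Sat with some successor in Z. Already a fixed point.
Sat(EG (~valid -> ~b)) = {q0, q3, q4, q5, q7, q8}
q0 ∈ Sat(EG (~valid -> ~b)) = {q0, q3, q4, q5, q7, q8}, so the formula holds at q0.

Yes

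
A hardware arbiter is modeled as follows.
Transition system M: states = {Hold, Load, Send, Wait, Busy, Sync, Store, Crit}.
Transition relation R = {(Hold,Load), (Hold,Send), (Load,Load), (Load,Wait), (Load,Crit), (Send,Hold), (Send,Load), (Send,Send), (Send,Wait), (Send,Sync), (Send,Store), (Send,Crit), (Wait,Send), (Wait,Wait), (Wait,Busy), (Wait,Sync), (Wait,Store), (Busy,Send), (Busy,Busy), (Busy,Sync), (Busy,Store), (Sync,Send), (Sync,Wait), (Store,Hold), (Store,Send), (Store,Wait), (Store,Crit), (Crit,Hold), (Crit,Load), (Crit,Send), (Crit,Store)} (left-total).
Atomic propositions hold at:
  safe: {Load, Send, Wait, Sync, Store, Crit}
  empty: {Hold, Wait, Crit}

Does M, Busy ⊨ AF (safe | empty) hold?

No

Sat(safe | empty) = {Hold, Load, Send, Wait, Sync, Store, Crit}
AF (safe | empty): least fixpoint, start Z0 = {Hold, Load, Send, Wait, Sync, Store, Crit}, add states with every successor in Z. Already a fixed point.
Sat(AF (safe | empty)) = {Hold, Load, Send, Wait, Sync, Store, Crit}
Busy ∉ Sat(AF (safe | empty)) = {Hold, Load, Send, Wait, Sync, Store, Crit}, so the formula does not hold at Busy.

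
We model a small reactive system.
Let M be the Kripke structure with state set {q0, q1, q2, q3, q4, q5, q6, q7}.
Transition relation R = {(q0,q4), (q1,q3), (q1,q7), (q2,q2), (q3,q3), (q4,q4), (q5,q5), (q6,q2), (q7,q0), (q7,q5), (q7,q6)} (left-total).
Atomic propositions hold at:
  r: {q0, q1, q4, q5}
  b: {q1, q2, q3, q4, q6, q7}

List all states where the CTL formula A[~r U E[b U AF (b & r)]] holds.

{q0, q1, q4, q7}

Sat(~r) = {q2, q3, q6, q7}
Sat(b & r) = {q1, q4}
AF (b & r): least fixpoint, start Z0 = {q1, q4}, add states with every successor in Z. Z1 = {q0, q1, q4}; fixed.
Sat(AF (b & r)) = {q0, q1, q4}
E[b U AF (b & r)]: least fixpoint, start Z0 = Sat(AF (b & r)) = {q0, q1, q4}, add states in Sat(b) with some successor in Z. Z1 = {q0, q1, q4, q7}; fixed.
Sat(E[b U AF (b & r)]) = {q0, q1, q4, q7}
A[~r U E[b U AF (b & r)]]: least fixpoint, start Z0 = Sat(E[b U AF (b & r)]) = {q0, q1, q4, q7}, add states in Sat(~r) with every successor in Z. Already a fixed point.
Sat(A[~r U E[b U AF (b & r)]]) = {q0, q1, q4, q7}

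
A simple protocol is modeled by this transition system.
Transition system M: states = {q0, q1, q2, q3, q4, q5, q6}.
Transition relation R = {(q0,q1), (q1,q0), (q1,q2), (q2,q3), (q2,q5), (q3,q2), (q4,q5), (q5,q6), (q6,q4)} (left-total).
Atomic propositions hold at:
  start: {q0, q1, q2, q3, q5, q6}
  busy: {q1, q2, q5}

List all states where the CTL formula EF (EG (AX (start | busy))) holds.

{q0, q1, q2, q3}

Sat(start | busy) = {q0, q1, q2, q3, q5, q6}
Sat(AX (start | busy)) = {s : every successor in {q0, q1, q2, q3, q5, q6}} = {q0, q1, q2, q3, q4, q5}
EG (AX (start | busy)): greatest fixpoint, start Z0 = {q0, q1, q2, q3, q4, q5}, keep only states in Sat with some successor in Z. Z1 = {q0, q1, q2, q3, q4}; Z2 = {q0, q1, q2, q3}; fixed.
Sat(EG (AX (start | busy))) = {q0, q1, q2, q3}
EF (EG (AX (start | busy))): least fixpoint, start Z0 = {q0, q1, q2, q3}, add states with some successor in Z. Already a fixed point.
Sat(EF (EG (AX (start | busy)))) = {q0, q1, q2, q3}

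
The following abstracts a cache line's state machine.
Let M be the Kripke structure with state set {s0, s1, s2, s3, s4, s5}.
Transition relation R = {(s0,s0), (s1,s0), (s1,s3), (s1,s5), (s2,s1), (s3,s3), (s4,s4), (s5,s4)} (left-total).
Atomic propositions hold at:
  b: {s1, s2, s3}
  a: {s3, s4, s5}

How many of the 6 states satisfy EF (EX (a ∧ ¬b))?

4

Sat(¬b) = {s0, s4, s5}
Sat(a ∧ ¬b) = {s4, s5}
Sat(EX (a ∧ ¬b)) = {s : some successor in {s4, s5}} = {s1, s4, s5}
EF (EX (a ∧ ¬b)): least fixpoint, start Z0 = {s1, s4, s5}, add states with some successor in Z. Z1 = {s1, s2, s4, s5}; fixed.
Sat(EF (EX (a ∧ ¬b))) = {s1, s2, s4, s5}
|Sat(EF (EX (a ∧ ¬b)))| = |{s1, s2, s4, s5}| = 4.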